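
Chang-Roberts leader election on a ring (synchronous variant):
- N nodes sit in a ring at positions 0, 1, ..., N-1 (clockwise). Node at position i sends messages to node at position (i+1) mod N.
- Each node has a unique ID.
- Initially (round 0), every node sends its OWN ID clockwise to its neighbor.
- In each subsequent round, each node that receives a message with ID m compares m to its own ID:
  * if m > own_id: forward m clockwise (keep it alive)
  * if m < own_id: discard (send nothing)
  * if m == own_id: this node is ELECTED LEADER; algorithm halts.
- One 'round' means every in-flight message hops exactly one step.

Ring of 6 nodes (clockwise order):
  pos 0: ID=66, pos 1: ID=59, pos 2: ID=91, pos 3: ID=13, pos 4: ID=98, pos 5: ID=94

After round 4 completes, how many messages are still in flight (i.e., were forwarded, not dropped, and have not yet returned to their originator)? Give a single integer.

Round 1: pos1(id59) recv 66: fwd; pos2(id91) recv 59: drop; pos3(id13) recv 91: fwd; pos4(id98) recv 13: drop; pos5(id94) recv 98: fwd; pos0(id66) recv 94: fwd
Round 2: pos2(id91) recv 66: drop; pos4(id98) recv 91: drop; pos0(id66) recv 98: fwd; pos1(id59) recv 94: fwd
Round 3: pos1(id59) recv 98: fwd; pos2(id91) recv 94: fwd
Round 4: pos2(id91) recv 98: fwd; pos3(id13) recv 94: fwd
After round 4: 2 messages still in flight

Answer: 2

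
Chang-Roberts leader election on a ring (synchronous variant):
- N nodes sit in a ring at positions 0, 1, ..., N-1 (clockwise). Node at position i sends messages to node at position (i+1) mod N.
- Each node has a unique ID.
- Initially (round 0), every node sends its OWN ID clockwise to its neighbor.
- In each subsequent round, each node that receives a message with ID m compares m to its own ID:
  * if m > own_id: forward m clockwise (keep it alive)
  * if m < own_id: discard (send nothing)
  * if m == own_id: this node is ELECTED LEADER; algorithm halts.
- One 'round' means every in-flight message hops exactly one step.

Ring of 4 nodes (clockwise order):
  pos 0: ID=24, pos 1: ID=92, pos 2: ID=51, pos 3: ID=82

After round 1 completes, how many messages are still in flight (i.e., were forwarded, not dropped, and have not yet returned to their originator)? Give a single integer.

Answer: 2

Derivation:
Round 1: pos1(id92) recv 24: drop; pos2(id51) recv 92: fwd; pos3(id82) recv 51: drop; pos0(id24) recv 82: fwd
After round 1: 2 messages still in flight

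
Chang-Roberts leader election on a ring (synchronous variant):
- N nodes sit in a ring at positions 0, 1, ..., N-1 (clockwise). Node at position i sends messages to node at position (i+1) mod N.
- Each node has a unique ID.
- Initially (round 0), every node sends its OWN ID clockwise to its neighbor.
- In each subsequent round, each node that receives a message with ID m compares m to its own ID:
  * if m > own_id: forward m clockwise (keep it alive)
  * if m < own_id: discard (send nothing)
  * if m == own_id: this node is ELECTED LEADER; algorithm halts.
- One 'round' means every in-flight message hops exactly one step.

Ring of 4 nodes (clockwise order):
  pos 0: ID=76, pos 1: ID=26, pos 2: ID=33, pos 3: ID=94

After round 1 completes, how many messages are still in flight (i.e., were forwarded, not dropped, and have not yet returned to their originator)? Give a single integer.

Round 1: pos1(id26) recv 76: fwd; pos2(id33) recv 26: drop; pos3(id94) recv 33: drop; pos0(id76) recv 94: fwd
After round 1: 2 messages still in flight

Answer: 2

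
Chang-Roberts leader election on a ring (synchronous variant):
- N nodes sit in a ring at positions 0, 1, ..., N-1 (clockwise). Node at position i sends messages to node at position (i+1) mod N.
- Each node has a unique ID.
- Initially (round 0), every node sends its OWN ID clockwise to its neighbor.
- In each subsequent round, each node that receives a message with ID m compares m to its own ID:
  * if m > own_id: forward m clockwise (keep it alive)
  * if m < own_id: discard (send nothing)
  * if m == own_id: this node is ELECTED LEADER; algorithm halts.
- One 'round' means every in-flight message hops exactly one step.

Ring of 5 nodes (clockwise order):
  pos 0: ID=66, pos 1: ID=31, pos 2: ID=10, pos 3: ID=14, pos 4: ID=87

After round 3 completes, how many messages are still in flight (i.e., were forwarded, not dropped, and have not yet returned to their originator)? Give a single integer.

Answer: 2

Derivation:
Round 1: pos1(id31) recv 66: fwd; pos2(id10) recv 31: fwd; pos3(id14) recv 10: drop; pos4(id87) recv 14: drop; pos0(id66) recv 87: fwd
Round 2: pos2(id10) recv 66: fwd; pos3(id14) recv 31: fwd; pos1(id31) recv 87: fwd
Round 3: pos3(id14) recv 66: fwd; pos4(id87) recv 31: drop; pos2(id10) recv 87: fwd
After round 3: 2 messages still in flight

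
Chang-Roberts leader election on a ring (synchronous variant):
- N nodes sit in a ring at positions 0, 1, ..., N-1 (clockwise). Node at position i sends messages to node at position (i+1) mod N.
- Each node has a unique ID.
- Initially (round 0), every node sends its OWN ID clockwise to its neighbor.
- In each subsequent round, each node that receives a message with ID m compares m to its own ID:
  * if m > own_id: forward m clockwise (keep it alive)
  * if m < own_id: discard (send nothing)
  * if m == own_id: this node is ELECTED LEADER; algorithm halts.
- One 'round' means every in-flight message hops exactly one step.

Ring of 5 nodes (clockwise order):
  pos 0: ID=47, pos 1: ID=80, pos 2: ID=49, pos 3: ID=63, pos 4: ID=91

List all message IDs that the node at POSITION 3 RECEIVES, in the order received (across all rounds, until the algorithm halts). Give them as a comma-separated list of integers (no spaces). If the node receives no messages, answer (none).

Answer: 49,80,91

Derivation:
Round 1: pos1(id80) recv 47: drop; pos2(id49) recv 80: fwd; pos3(id63) recv 49: drop; pos4(id91) recv 63: drop; pos0(id47) recv 91: fwd
Round 2: pos3(id63) recv 80: fwd; pos1(id80) recv 91: fwd
Round 3: pos4(id91) recv 80: drop; pos2(id49) recv 91: fwd
Round 4: pos3(id63) recv 91: fwd
Round 5: pos4(id91) recv 91: ELECTED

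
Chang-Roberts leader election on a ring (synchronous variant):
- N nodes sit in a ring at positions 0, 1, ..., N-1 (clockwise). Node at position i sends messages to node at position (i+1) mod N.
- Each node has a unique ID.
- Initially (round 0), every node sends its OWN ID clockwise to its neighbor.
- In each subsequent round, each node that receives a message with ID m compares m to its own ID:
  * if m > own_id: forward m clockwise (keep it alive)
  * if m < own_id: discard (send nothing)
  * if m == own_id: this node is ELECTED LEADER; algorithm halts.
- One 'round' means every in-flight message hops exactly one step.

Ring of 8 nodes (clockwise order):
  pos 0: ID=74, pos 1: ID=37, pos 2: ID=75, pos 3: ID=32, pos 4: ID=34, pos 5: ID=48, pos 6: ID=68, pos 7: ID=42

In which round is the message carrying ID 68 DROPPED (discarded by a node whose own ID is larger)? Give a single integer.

Round 1: pos1(id37) recv 74: fwd; pos2(id75) recv 37: drop; pos3(id32) recv 75: fwd; pos4(id34) recv 32: drop; pos5(id48) recv 34: drop; pos6(id68) recv 48: drop; pos7(id42) recv 68: fwd; pos0(id74) recv 42: drop
Round 2: pos2(id75) recv 74: drop; pos4(id34) recv 75: fwd; pos0(id74) recv 68: drop
Round 3: pos5(id48) recv 75: fwd
Round 4: pos6(id68) recv 75: fwd
Round 5: pos7(id42) recv 75: fwd
Round 6: pos0(id74) recv 75: fwd
Round 7: pos1(id37) recv 75: fwd
Round 8: pos2(id75) recv 75: ELECTED
Message ID 68 originates at pos 6; dropped at pos 0 in round 2

Answer: 2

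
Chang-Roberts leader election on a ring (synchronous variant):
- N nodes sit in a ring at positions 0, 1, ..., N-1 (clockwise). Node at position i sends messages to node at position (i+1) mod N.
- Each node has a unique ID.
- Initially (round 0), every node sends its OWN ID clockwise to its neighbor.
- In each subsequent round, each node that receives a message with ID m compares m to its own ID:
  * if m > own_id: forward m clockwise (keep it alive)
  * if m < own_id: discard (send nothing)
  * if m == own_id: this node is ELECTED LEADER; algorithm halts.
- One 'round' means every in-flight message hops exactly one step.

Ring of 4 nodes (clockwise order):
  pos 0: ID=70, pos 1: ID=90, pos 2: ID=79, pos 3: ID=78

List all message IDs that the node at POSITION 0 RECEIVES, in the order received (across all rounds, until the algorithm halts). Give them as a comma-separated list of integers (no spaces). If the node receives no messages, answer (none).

Round 1: pos1(id90) recv 70: drop; pos2(id79) recv 90: fwd; pos3(id78) recv 79: fwd; pos0(id70) recv 78: fwd
Round 2: pos3(id78) recv 90: fwd; pos0(id70) recv 79: fwd; pos1(id90) recv 78: drop
Round 3: pos0(id70) recv 90: fwd; pos1(id90) recv 79: drop
Round 4: pos1(id90) recv 90: ELECTED

Answer: 78,79,90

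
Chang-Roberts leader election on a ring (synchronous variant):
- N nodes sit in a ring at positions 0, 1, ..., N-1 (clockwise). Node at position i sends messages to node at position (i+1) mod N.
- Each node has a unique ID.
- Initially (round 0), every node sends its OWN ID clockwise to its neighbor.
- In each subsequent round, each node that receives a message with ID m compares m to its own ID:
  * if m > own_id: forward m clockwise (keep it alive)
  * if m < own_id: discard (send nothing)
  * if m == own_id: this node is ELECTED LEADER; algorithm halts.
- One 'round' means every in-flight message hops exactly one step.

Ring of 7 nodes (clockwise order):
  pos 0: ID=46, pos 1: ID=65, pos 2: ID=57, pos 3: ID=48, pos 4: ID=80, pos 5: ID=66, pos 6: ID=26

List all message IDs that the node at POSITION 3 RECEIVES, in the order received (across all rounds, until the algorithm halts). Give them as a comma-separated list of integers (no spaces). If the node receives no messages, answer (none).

Answer: 57,65,66,80

Derivation:
Round 1: pos1(id65) recv 46: drop; pos2(id57) recv 65: fwd; pos3(id48) recv 57: fwd; pos4(id80) recv 48: drop; pos5(id66) recv 80: fwd; pos6(id26) recv 66: fwd; pos0(id46) recv 26: drop
Round 2: pos3(id48) recv 65: fwd; pos4(id80) recv 57: drop; pos6(id26) recv 80: fwd; pos0(id46) recv 66: fwd
Round 3: pos4(id80) recv 65: drop; pos0(id46) recv 80: fwd; pos1(id65) recv 66: fwd
Round 4: pos1(id65) recv 80: fwd; pos2(id57) recv 66: fwd
Round 5: pos2(id57) recv 80: fwd; pos3(id48) recv 66: fwd
Round 6: pos3(id48) recv 80: fwd; pos4(id80) recv 66: drop
Round 7: pos4(id80) recv 80: ELECTED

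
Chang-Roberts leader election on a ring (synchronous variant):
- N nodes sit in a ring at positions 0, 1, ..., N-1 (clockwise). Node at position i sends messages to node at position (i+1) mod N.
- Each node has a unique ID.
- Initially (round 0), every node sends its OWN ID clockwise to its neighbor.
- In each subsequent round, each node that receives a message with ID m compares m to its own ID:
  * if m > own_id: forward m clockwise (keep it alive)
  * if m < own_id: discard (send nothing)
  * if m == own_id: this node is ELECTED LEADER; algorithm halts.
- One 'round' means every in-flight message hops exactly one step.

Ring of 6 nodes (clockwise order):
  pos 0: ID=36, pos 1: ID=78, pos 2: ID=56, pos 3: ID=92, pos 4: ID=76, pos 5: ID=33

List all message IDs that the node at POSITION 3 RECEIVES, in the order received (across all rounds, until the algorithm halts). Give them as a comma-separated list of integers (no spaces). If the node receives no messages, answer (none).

Answer: 56,78,92

Derivation:
Round 1: pos1(id78) recv 36: drop; pos2(id56) recv 78: fwd; pos3(id92) recv 56: drop; pos4(id76) recv 92: fwd; pos5(id33) recv 76: fwd; pos0(id36) recv 33: drop
Round 2: pos3(id92) recv 78: drop; pos5(id33) recv 92: fwd; pos0(id36) recv 76: fwd
Round 3: pos0(id36) recv 92: fwd; pos1(id78) recv 76: drop
Round 4: pos1(id78) recv 92: fwd
Round 5: pos2(id56) recv 92: fwd
Round 6: pos3(id92) recv 92: ELECTED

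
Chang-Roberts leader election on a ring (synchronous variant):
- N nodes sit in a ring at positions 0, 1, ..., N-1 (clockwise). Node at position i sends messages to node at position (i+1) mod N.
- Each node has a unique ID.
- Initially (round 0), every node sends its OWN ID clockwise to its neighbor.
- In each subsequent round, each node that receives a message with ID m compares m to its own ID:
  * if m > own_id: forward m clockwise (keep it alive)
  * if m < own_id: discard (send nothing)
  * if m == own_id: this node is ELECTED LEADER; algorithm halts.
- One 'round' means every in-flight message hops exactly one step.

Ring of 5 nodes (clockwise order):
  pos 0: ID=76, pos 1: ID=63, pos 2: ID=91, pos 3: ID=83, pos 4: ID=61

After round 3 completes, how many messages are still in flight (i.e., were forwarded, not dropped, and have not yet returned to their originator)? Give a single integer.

Round 1: pos1(id63) recv 76: fwd; pos2(id91) recv 63: drop; pos3(id83) recv 91: fwd; pos4(id61) recv 83: fwd; pos0(id76) recv 61: drop
Round 2: pos2(id91) recv 76: drop; pos4(id61) recv 91: fwd; pos0(id76) recv 83: fwd
Round 3: pos0(id76) recv 91: fwd; pos1(id63) recv 83: fwd
After round 3: 2 messages still in flight

Answer: 2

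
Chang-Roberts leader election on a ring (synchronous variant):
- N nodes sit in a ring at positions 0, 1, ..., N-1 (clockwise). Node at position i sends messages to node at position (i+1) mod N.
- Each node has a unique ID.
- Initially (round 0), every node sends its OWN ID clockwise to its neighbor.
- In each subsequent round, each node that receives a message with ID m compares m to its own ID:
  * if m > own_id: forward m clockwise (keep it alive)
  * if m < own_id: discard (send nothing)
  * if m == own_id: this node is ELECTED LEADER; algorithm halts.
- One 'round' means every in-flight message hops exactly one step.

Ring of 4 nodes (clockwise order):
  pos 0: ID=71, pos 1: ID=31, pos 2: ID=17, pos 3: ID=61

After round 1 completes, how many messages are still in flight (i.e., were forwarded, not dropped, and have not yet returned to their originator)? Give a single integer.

Answer: 2

Derivation:
Round 1: pos1(id31) recv 71: fwd; pos2(id17) recv 31: fwd; pos3(id61) recv 17: drop; pos0(id71) recv 61: drop
After round 1: 2 messages still in flight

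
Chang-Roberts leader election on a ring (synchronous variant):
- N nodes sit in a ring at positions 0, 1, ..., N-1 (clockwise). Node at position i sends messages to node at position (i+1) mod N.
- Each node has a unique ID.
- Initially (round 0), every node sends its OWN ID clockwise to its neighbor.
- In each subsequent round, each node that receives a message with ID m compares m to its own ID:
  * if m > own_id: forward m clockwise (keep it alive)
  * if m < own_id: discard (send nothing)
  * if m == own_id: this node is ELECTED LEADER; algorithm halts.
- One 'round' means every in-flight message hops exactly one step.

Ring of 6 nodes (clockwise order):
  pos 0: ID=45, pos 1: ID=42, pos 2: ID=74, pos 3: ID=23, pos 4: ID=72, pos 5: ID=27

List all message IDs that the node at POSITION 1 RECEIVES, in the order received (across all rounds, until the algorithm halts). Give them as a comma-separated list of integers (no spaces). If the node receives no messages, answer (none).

Round 1: pos1(id42) recv 45: fwd; pos2(id74) recv 42: drop; pos3(id23) recv 74: fwd; pos4(id72) recv 23: drop; pos5(id27) recv 72: fwd; pos0(id45) recv 27: drop
Round 2: pos2(id74) recv 45: drop; pos4(id72) recv 74: fwd; pos0(id45) recv 72: fwd
Round 3: pos5(id27) recv 74: fwd; pos1(id42) recv 72: fwd
Round 4: pos0(id45) recv 74: fwd; pos2(id74) recv 72: drop
Round 5: pos1(id42) recv 74: fwd
Round 6: pos2(id74) recv 74: ELECTED

Answer: 45,72,74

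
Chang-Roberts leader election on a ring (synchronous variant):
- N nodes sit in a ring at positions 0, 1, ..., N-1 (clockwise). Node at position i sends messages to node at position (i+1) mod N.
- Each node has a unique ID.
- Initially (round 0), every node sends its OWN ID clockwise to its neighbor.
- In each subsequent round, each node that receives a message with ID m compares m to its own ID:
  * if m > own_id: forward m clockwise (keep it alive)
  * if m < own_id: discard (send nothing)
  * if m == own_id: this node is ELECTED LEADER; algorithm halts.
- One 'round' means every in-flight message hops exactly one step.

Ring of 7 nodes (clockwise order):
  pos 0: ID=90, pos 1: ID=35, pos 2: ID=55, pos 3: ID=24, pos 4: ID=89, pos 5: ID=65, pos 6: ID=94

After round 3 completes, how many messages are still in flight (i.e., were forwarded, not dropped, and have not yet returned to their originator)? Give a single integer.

Answer: 2

Derivation:
Round 1: pos1(id35) recv 90: fwd; pos2(id55) recv 35: drop; pos3(id24) recv 55: fwd; pos4(id89) recv 24: drop; pos5(id65) recv 89: fwd; pos6(id94) recv 65: drop; pos0(id90) recv 94: fwd
Round 2: pos2(id55) recv 90: fwd; pos4(id89) recv 55: drop; pos6(id94) recv 89: drop; pos1(id35) recv 94: fwd
Round 3: pos3(id24) recv 90: fwd; pos2(id55) recv 94: fwd
After round 3: 2 messages still in flight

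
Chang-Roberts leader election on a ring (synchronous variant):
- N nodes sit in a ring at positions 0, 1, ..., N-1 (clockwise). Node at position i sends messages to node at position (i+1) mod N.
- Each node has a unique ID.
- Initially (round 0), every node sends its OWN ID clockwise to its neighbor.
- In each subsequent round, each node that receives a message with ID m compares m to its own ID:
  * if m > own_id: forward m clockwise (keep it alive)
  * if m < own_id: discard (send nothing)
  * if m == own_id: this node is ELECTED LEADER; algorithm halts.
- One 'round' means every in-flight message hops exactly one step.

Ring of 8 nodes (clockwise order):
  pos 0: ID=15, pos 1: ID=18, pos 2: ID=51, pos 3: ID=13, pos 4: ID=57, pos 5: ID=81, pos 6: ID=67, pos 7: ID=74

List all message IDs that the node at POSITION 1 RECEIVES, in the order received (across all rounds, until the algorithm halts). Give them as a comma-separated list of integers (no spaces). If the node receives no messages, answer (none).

Answer: 15,74,81

Derivation:
Round 1: pos1(id18) recv 15: drop; pos2(id51) recv 18: drop; pos3(id13) recv 51: fwd; pos4(id57) recv 13: drop; pos5(id81) recv 57: drop; pos6(id67) recv 81: fwd; pos7(id74) recv 67: drop; pos0(id15) recv 74: fwd
Round 2: pos4(id57) recv 51: drop; pos7(id74) recv 81: fwd; pos1(id18) recv 74: fwd
Round 3: pos0(id15) recv 81: fwd; pos2(id51) recv 74: fwd
Round 4: pos1(id18) recv 81: fwd; pos3(id13) recv 74: fwd
Round 5: pos2(id51) recv 81: fwd; pos4(id57) recv 74: fwd
Round 6: pos3(id13) recv 81: fwd; pos5(id81) recv 74: drop
Round 7: pos4(id57) recv 81: fwd
Round 8: pos5(id81) recv 81: ELECTED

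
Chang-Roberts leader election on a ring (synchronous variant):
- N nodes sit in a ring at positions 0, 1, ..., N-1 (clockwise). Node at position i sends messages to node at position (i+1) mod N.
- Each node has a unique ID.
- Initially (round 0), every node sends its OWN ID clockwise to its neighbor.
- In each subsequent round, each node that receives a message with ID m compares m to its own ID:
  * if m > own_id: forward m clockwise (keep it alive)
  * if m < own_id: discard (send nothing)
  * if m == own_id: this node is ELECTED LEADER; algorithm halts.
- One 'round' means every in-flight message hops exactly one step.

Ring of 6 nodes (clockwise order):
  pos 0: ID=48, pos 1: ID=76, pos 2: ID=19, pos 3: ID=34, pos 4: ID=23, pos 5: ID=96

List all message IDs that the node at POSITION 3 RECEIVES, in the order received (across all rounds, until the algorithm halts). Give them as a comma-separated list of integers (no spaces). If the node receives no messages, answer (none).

Answer: 19,76,96

Derivation:
Round 1: pos1(id76) recv 48: drop; pos2(id19) recv 76: fwd; pos3(id34) recv 19: drop; pos4(id23) recv 34: fwd; pos5(id96) recv 23: drop; pos0(id48) recv 96: fwd
Round 2: pos3(id34) recv 76: fwd; pos5(id96) recv 34: drop; pos1(id76) recv 96: fwd
Round 3: pos4(id23) recv 76: fwd; pos2(id19) recv 96: fwd
Round 4: pos5(id96) recv 76: drop; pos3(id34) recv 96: fwd
Round 5: pos4(id23) recv 96: fwd
Round 6: pos5(id96) recv 96: ELECTED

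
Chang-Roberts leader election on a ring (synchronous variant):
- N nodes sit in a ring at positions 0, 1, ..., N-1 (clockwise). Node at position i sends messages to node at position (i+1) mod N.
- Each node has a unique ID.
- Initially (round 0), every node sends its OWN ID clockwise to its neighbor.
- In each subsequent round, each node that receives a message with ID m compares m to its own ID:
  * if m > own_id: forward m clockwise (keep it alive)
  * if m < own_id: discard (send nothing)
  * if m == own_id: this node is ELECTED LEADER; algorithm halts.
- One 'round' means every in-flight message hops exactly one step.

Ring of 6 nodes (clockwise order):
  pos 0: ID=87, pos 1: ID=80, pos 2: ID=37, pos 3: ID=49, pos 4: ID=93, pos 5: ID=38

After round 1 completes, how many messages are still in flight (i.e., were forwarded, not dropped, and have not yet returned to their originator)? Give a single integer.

Round 1: pos1(id80) recv 87: fwd; pos2(id37) recv 80: fwd; pos3(id49) recv 37: drop; pos4(id93) recv 49: drop; pos5(id38) recv 93: fwd; pos0(id87) recv 38: drop
After round 1: 3 messages still in flight

Answer: 3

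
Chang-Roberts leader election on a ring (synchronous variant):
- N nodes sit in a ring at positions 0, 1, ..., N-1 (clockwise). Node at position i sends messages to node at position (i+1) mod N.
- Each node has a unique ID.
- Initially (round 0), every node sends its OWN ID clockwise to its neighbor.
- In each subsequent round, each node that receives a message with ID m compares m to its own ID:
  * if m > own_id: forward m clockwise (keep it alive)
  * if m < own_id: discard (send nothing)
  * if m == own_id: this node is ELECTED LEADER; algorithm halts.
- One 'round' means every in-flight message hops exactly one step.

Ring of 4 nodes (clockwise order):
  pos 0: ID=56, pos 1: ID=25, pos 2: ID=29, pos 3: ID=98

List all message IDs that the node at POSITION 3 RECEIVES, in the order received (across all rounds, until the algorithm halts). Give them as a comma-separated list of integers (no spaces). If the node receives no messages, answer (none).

Round 1: pos1(id25) recv 56: fwd; pos2(id29) recv 25: drop; pos3(id98) recv 29: drop; pos0(id56) recv 98: fwd
Round 2: pos2(id29) recv 56: fwd; pos1(id25) recv 98: fwd
Round 3: pos3(id98) recv 56: drop; pos2(id29) recv 98: fwd
Round 4: pos3(id98) recv 98: ELECTED

Answer: 29,56,98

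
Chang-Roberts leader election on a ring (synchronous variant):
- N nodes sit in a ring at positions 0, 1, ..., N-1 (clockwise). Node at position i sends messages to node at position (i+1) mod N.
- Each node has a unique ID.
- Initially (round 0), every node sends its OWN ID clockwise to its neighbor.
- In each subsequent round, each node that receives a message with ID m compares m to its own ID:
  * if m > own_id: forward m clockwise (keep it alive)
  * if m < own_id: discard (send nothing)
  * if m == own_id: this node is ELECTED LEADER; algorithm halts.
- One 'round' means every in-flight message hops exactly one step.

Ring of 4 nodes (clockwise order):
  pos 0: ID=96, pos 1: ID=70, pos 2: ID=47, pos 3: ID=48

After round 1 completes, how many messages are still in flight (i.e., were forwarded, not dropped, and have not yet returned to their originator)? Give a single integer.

Round 1: pos1(id70) recv 96: fwd; pos2(id47) recv 70: fwd; pos3(id48) recv 47: drop; pos0(id96) recv 48: drop
After round 1: 2 messages still in flight

Answer: 2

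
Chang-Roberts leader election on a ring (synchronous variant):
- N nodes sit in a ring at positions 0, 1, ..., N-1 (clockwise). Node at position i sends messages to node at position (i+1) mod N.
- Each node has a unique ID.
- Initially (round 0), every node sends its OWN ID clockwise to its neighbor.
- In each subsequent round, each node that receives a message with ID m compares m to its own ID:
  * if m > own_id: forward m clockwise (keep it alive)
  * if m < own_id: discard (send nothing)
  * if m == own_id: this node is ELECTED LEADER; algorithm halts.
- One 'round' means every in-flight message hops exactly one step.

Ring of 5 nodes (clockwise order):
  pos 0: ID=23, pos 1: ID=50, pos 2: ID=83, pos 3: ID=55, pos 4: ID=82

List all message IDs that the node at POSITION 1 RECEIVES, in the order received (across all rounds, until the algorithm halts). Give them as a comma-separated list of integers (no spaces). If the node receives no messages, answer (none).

Round 1: pos1(id50) recv 23: drop; pos2(id83) recv 50: drop; pos3(id55) recv 83: fwd; pos4(id82) recv 55: drop; pos0(id23) recv 82: fwd
Round 2: pos4(id82) recv 83: fwd; pos1(id50) recv 82: fwd
Round 3: pos0(id23) recv 83: fwd; pos2(id83) recv 82: drop
Round 4: pos1(id50) recv 83: fwd
Round 5: pos2(id83) recv 83: ELECTED

Answer: 23,82,83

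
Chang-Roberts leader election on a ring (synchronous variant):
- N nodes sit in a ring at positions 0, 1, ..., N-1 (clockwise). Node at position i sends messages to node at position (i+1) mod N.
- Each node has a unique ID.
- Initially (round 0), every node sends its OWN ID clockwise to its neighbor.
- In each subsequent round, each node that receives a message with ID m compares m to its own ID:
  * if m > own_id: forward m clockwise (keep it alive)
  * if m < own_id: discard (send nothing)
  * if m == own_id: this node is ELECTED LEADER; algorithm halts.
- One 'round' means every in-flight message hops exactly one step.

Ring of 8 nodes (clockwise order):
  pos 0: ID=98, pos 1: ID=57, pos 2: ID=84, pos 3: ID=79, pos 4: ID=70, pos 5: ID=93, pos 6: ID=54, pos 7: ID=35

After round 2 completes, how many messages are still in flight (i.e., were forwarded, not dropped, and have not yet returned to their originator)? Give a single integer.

Answer: 3

Derivation:
Round 1: pos1(id57) recv 98: fwd; pos2(id84) recv 57: drop; pos3(id79) recv 84: fwd; pos4(id70) recv 79: fwd; pos5(id93) recv 70: drop; pos6(id54) recv 93: fwd; pos7(id35) recv 54: fwd; pos0(id98) recv 35: drop
Round 2: pos2(id84) recv 98: fwd; pos4(id70) recv 84: fwd; pos5(id93) recv 79: drop; pos7(id35) recv 93: fwd; pos0(id98) recv 54: drop
After round 2: 3 messages still in flight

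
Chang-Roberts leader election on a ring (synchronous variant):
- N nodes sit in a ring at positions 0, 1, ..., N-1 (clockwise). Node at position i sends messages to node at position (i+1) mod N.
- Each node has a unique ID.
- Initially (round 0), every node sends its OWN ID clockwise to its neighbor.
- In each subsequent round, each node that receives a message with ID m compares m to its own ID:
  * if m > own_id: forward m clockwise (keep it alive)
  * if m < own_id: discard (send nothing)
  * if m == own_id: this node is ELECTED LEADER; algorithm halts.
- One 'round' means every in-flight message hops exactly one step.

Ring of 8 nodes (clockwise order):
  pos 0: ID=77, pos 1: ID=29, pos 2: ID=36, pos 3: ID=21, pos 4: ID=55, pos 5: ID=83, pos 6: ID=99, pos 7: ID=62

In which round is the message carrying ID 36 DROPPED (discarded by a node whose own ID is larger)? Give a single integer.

Round 1: pos1(id29) recv 77: fwd; pos2(id36) recv 29: drop; pos3(id21) recv 36: fwd; pos4(id55) recv 21: drop; pos5(id83) recv 55: drop; pos6(id99) recv 83: drop; pos7(id62) recv 99: fwd; pos0(id77) recv 62: drop
Round 2: pos2(id36) recv 77: fwd; pos4(id55) recv 36: drop; pos0(id77) recv 99: fwd
Round 3: pos3(id21) recv 77: fwd; pos1(id29) recv 99: fwd
Round 4: pos4(id55) recv 77: fwd; pos2(id36) recv 99: fwd
Round 5: pos5(id83) recv 77: drop; pos3(id21) recv 99: fwd
Round 6: pos4(id55) recv 99: fwd
Round 7: pos5(id83) recv 99: fwd
Round 8: pos6(id99) recv 99: ELECTED
Message ID 36 originates at pos 2; dropped at pos 4 in round 2

Answer: 2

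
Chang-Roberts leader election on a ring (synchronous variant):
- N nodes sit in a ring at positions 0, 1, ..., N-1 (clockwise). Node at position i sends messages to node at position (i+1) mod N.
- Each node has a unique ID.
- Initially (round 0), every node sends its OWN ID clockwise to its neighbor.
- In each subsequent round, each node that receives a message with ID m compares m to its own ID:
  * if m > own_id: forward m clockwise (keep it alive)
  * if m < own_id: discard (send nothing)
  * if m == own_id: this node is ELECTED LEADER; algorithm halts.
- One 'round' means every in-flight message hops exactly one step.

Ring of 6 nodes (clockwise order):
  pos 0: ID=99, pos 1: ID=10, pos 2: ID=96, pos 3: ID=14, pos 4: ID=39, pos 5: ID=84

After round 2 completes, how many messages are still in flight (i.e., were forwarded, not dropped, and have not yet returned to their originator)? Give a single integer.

Round 1: pos1(id10) recv 99: fwd; pos2(id96) recv 10: drop; pos3(id14) recv 96: fwd; pos4(id39) recv 14: drop; pos5(id84) recv 39: drop; pos0(id99) recv 84: drop
Round 2: pos2(id96) recv 99: fwd; pos4(id39) recv 96: fwd
After round 2: 2 messages still in flight

Answer: 2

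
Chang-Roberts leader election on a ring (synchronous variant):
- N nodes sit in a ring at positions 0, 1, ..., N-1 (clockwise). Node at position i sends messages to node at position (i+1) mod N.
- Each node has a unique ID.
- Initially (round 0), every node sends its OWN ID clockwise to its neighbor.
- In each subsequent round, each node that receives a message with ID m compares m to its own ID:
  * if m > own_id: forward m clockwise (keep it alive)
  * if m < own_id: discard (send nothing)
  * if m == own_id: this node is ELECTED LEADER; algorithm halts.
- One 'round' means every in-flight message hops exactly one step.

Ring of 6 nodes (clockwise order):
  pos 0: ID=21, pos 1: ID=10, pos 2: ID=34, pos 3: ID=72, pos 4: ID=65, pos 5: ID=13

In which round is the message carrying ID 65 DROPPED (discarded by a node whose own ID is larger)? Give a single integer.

Round 1: pos1(id10) recv 21: fwd; pos2(id34) recv 10: drop; pos3(id72) recv 34: drop; pos4(id65) recv 72: fwd; pos5(id13) recv 65: fwd; pos0(id21) recv 13: drop
Round 2: pos2(id34) recv 21: drop; pos5(id13) recv 72: fwd; pos0(id21) recv 65: fwd
Round 3: pos0(id21) recv 72: fwd; pos1(id10) recv 65: fwd
Round 4: pos1(id10) recv 72: fwd; pos2(id34) recv 65: fwd
Round 5: pos2(id34) recv 72: fwd; pos3(id72) recv 65: drop
Round 6: pos3(id72) recv 72: ELECTED
Message ID 65 originates at pos 4; dropped at pos 3 in round 5

Answer: 5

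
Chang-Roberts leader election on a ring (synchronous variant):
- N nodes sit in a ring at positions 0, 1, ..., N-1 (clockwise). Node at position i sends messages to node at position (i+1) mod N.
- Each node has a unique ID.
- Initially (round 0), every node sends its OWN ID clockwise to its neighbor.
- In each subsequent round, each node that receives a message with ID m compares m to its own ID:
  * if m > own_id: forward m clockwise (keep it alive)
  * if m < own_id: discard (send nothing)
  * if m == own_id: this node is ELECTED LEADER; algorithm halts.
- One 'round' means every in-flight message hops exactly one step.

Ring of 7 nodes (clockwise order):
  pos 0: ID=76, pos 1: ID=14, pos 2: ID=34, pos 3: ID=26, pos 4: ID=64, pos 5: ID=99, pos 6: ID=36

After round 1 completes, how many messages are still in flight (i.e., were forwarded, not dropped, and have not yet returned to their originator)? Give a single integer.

Round 1: pos1(id14) recv 76: fwd; pos2(id34) recv 14: drop; pos3(id26) recv 34: fwd; pos4(id64) recv 26: drop; pos5(id99) recv 64: drop; pos6(id36) recv 99: fwd; pos0(id76) recv 36: drop
After round 1: 3 messages still in flight

Answer: 3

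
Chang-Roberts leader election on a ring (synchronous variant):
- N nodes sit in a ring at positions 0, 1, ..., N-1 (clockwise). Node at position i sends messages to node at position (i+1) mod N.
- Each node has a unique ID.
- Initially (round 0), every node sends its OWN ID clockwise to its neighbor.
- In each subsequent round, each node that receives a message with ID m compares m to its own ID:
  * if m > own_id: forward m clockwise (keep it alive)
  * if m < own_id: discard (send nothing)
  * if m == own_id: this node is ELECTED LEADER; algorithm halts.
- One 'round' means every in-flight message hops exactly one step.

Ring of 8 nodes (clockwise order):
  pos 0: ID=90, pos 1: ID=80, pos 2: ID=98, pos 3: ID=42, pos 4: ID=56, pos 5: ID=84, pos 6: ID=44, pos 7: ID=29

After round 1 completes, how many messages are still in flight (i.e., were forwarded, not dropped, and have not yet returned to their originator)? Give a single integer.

Answer: 4

Derivation:
Round 1: pos1(id80) recv 90: fwd; pos2(id98) recv 80: drop; pos3(id42) recv 98: fwd; pos4(id56) recv 42: drop; pos5(id84) recv 56: drop; pos6(id44) recv 84: fwd; pos7(id29) recv 44: fwd; pos0(id90) recv 29: drop
After round 1: 4 messages still in flight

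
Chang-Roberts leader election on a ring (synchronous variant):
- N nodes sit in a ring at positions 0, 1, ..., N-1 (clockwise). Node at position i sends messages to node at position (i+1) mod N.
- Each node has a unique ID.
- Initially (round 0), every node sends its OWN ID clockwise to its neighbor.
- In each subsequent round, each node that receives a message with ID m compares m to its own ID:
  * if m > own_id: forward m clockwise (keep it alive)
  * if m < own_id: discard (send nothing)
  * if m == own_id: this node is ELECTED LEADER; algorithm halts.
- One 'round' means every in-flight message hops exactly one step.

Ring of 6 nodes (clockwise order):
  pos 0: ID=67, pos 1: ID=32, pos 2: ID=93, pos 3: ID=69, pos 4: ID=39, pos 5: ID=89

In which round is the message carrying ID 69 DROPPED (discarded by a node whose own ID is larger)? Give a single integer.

Round 1: pos1(id32) recv 67: fwd; pos2(id93) recv 32: drop; pos3(id69) recv 93: fwd; pos4(id39) recv 69: fwd; pos5(id89) recv 39: drop; pos0(id67) recv 89: fwd
Round 2: pos2(id93) recv 67: drop; pos4(id39) recv 93: fwd; pos5(id89) recv 69: drop; pos1(id32) recv 89: fwd
Round 3: pos5(id89) recv 93: fwd; pos2(id93) recv 89: drop
Round 4: pos0(id67) recv 93: fwd
Round 5: pos1(id32) recv 93: fwd
Round 6: pos2(id93) recv 93: ELECTED
Message ID 69 originates at pos 3; dropped at pos 5 in round 2

Answer: 2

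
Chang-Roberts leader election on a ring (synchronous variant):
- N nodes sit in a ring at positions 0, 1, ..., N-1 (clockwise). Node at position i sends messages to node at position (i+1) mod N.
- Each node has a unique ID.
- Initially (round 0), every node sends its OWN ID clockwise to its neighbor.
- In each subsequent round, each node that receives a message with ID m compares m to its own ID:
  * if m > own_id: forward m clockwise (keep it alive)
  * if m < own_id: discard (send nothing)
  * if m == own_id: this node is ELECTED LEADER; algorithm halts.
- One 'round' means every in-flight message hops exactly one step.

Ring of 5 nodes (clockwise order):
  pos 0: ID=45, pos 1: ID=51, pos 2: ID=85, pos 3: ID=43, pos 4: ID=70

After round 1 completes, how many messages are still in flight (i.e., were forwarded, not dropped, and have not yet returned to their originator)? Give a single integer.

Answer: 2

Derivation:
Round 1: pos1(id51) recv 45: drop; pos2(id85) recv 51: drop; pos3(id43) recv 85: fwd; pos4(id70) recv 43: drop; pos0(id45) recv 70: fwd
After round 1: 2 messages still in flight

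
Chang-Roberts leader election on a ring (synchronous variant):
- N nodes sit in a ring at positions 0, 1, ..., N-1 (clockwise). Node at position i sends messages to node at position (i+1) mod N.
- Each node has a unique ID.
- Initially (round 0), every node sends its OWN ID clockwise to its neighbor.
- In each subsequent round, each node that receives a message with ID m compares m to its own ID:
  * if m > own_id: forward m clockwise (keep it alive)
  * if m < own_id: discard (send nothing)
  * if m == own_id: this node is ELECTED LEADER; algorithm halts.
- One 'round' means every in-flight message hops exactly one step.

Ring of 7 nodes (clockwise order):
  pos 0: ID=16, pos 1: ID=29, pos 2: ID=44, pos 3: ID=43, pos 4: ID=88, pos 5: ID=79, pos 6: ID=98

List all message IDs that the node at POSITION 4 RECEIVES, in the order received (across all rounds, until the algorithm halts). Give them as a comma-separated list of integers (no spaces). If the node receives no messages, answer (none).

Answer: 43,44,98

Derivation:
Round 1: pos1(id29) recv 16: drop; pos2(id44) recv 29: drop; pos3(id43) recv 44: fwd; pos4(id88) recv 43: drop; pos5(id79) recv 88: fwd; pos6(id98) recv 79: drop; pos0(id16) recv 98: fwd
Round 2: pos4(id88) recv 44: drop; pos6(id98) recv 88: drop; pos1(id29) recv 98: fwd
Round 3: pos2(id44) recv 98: fwd
Round 4: pos3(id43) recv 98: fwd
Round 5: pos4(id88) recv 98: fwd
Round 6: pos5(id79) recv 98: fwd
Round 7: pos6(id98) recv 98: ELECTED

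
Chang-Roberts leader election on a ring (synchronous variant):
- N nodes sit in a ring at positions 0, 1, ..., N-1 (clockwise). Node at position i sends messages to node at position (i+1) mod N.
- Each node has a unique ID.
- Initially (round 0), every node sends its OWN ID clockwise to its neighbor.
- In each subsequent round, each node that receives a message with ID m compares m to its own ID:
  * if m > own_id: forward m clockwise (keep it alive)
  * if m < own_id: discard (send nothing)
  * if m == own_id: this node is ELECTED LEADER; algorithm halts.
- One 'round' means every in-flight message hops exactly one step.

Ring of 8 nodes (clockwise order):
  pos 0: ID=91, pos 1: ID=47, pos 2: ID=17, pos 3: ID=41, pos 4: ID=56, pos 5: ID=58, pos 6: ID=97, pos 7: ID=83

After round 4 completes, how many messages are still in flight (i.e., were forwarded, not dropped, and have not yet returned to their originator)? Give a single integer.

Round 1: pos1(id47) recv 91: fwd; pos2(id17) recv 47: fwd; pos3(id41) recv 17: drop; pos4(id56) recv 41: drop; pos5(id58) recv 56: drop; pos6(id97) recv 58: drop; pos7(id83) recv 97: fwd; pos0(id91) recv 83: drop
Round 2: pos2(id17) recv 91: fwd; pos3(id41) recv 47: fwd; pos0(id91) recv 97: fwd
Round 3: pos3(id41) recv 91: fwd; pos4(id56) recv 47: drop; pos1(id47) recv 97: fwd
Round 4: pos4(id56) recv 91: fwd; pos2(id17) recv 97: fwd
After round 4: 2 messages still in flight

Answer: 2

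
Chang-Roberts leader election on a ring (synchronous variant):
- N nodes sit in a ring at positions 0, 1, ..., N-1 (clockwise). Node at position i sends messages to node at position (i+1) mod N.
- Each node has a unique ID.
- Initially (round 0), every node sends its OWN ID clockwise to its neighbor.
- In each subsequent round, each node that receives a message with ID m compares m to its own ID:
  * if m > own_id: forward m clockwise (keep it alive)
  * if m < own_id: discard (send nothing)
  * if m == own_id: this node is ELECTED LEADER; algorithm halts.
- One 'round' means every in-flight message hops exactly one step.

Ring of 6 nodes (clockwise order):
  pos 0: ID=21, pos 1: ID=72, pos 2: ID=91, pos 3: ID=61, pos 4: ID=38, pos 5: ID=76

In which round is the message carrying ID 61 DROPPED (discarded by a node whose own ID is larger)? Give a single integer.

Answer: 2

Derivation:
Round 1: pos1(id72) recv 21: drop; pos2(id91) recv 72: drop; pos3(id61) recv 91: fwd; pos4(id38) recv 61: fwd; pos5(id76) recv 38: drop; pos0(id21) recv 76: fwd
Round 2: pos4(id38) recv 91: fwd; pos5(id76) recv 61: drop; pos1(id72) recv 76: fwd
Round 3: pos5(id76) recv 91: fwd; pos2(id91) recv 76: drop
Round 4: pos0(id21) recv 91: fwd
Round 5: pos1(id72) recv 91: fwd
Round 6: pos2(id91) recv 91: ELECTED
Message ID 61 originates at pos 3; dropped at pos 5 in round 2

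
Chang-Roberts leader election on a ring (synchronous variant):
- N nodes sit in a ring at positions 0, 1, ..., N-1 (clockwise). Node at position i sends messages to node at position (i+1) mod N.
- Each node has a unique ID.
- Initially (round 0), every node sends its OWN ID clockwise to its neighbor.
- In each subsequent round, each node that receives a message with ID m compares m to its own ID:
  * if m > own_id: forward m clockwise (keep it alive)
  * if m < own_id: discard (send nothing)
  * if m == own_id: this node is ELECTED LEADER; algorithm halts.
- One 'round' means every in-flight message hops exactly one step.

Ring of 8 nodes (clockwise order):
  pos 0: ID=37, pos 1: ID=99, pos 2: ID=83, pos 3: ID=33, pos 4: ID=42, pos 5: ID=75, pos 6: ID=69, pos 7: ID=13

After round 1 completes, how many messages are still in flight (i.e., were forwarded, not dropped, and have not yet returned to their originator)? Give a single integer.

Answer: 4

Derivation:
Round 1: pos1(id99) recv 37: drop; pos2(id83) recv 99: fwd; pos3(id33) recv 83: fwd; pos4(id42) recv 33: drop; pos5(id75) recv 42: drop; pos6(id69) recv 75: fwd; pos7(id13) recv 69: fwd; pos0(id37) recv 13: drop
After round 1: 4 messages still in flight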